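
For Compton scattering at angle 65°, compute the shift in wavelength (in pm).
1.4009 pm

Using the Compton scattering formula:
Δλ = λ_C(1 - cos θ)

where λ_C = h/(m_e·c) ≈ 2.4263 pm is the Compton wavelength of an electron.

For θ = 65°:
cos(65°) = 0.4226
1 - cos(65°) = 0.5774

Δλ = 2.4263 × 0.5774
Δλ = 1.4009 pm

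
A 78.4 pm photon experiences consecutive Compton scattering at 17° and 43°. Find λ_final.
79.1578 pm

Apply Compton shift twice:

First scattering at θ₁ = 17°:
Δλ₁ = λ_C(1 - cos(17°))
Δλ₁ = 2.4263 × 0.0437
Δλ₁ = 0.1060 pm

After first scattering:
λ₁ = 78.4 + 0.1060 = 78.5060 pm

Second scattering at θ₂ = 43°:
Δλ₂ = λ_C(1 - cos(43°))
Δλ₂ = 2.4263 × 0.2686
Δλ₂ = 0.6518 pm

Final wavelength:
λ₂ = 78.5060 + 0.6518 = 79.1578 pm

Total shift: Δλ_total = 0.1060 + 0.6518 = 0.7578 pm

(Intermediate values are shown rounded; full precision is carried through to the final answer.)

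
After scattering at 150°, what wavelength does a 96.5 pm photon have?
101.0276 pm

Using the Compton scattering formula:
λ' = λ + Δλ = λ + λ_C(1 - cos θ)

Given:
- Initial wavelength λ = 96.5 pm
- Scattering angle θ = 150°
- Compton wavelength λ_C ≈ 2.4263 pm

Calculate the shift:
Δλ = 2.4263 × (1 - cos(150°))
Δλ = 2.4263 × 1.8660
Δλ = 4.5276 pm

Final wavelength:
λ' = 96.5 + 4.5276 = 101.0276 pm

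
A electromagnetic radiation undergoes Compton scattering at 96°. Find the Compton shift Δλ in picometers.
2.6799 pm

Using the Compton scattering formula:
Δλ = λ_C(1 - cos θ)

where λ_C = h/(m_e·c) ≈ 2.4263 pm is the Compton wavelength of an electron.

For θ = 96°:
cos(96°) = -0.1045
1 - cos(96°) = 1.1045

Δλ = 2.4263 × 1.1045
Δλ = 2.6799 pm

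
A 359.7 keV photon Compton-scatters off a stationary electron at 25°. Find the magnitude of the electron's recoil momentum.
8.1472e-23 kg·m/s

The electron is initially at rest, so by conservation of momentum:
p⃗_e = p⃗₀ − p⃗'  (incident photon momentum minus scattered photon momentum)

Photon momentum magnitudes (p = h/λ = E/c):
λ₀ = hc/E₀ = 3.4469 pm → p₀ = h/λ₀ = 1.9223e-22 kg·m/s
Δλ = λ_C(1 − cos 25°) = 0.2273 pm
λ' = 3.6742 pm → p' = h/λ' = 1.8034e-22 kg·m/s

The scattered photon makes angle θ = 25° with the incident direction, so by the law of cosines:
|p⃗_e|² = p₀² + p'² − 2p₀p'cos θ
|p⃗_e|² = (1.9223e-22)² + (1.8034e-22)² − 2·1.9223e-22·1.8034e-22·cos(25°)
|p⃗_e| = 8.1472e-23 kg·m/s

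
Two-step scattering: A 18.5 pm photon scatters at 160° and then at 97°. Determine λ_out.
25.9283 pm

Apply Compton shift twice:

First scattering at θ₁ = 160°:
Δλ₁ = λ_C(1 - cos(160°))
Δλ₁ = 2.4263 × 1.9397
Δλ₁ = 4.7063 pm

After first scattering:
λ₁ = 18.5 + 4.7063 = 23.2063 pm

Second scattering at θ₂ = 97°:
Δλ₂ = λ_C(1 - cos(97°))
Δλ₂ = 2.4263 × 1.1219
Δλ₂ = 2.7220 pm

Final wavelength:
λ₂ = 23.2063 + 2.7220 = 25.9283 pm

Total shift: Δλ_total = 4.7063 + 2.7220 = 7.4283 pm

(Intermediate values are shown rounded; full precision is carried through to the final answer.)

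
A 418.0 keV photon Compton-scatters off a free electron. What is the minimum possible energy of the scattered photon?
158.5729 keV (at θ = 180°)

The scattered photon has minimum energy when its wavelength is maximum, i.e., when the Compton shift Δλ = λ_C(1 − cos θ) is maximum. This occurs at θ = 180° (backscattering), giving Δλ_max = 2λ_C = 4.8526 pm.

Initial wavelength: λ₀ = hc/E₀ = 2.9661 pm
Maximum final wavelength: λ'_max = λ₀ + 2λ_C = 2.9661 + 4.8526 = 7.8187 pm
Minimum final energy: E'_min = hc/λ'_max = 158.5729 keV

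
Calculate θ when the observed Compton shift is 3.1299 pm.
106.86°

From the Compton formula Δλ = λ_C(1 - cos θ), we can solve for θ:

cos θ = 1 - Δλ/λ_C

Given:
- Δλ = 3.1299 pm
- λ_C = h/(m_e·c) ≈ 2.42631024 pm

cos θ = 1 - 3.1299/2.42631024
cos θ = 1 - 1.289983
cos θ = -0.289983

θ = arccos(-0.289983)
θ = 106.86°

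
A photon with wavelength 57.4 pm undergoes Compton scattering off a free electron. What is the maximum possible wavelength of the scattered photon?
62.2526 pm (at θ = 180°)

The Compton shift is Δλ = λ_C(1 − cos θ).

Since cos θ ranges from −1 to 1, the factor (1 − cos θ) ranges from 0 to 2; the maximum shift occurs at θ = 180° (backscattering):
Δλ_max = 2λ_C = 2 × 2.4263 pm = 4.8526 pm

Maximum scattered wavelength:
λ'_max = λ₀ + Δλ_max = 57.4 + 4.8526 = 62.2526 pm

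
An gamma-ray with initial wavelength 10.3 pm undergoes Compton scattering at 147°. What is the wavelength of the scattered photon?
14.7612 pm

Using the Compton scattering formula:
λ' = λ + Δλ = λ + λ_C(1 - cos θ)

Given:
- Initial wavelength λ = 10.3 pm
- Scattering angle θ = 147°
- Compton wavelength λ_C ≈ 2.4263 pm

Calculate the shift:
Δλ = 2.4263 × (1 - cos(147°))
Δλ = 2.4263 × 1.8387
Δλ = 4.4612 pm

Final wavelength:
λ' = 10.3 + 4.4612 = 14.7612 pm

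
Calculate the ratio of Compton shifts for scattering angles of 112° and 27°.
112° produces the larger shift by a factor of 12.612

Calculate both shifts using Δλ = λ_C(1 - cos θ):

For θ₁ = 27°:
Δλ₁ = 2.4263 × (1 - cos(27°))
Δλ₁ = 2.4263 × 0.1090
Δλ₁ = 0.2645 pm

For θ₂ = 112°:
Δλ₂ = 2.4263 × (1 - cos(112°))
Δλ₂ = 2.4263 × 1.3746
Δλ₂ = 3.3352 pm

The 112° angle produces the larger shift.
Ratio: 3.3352/0.2645 = 12.612

(Intermediate values are shown rounded; full precision is carried through to the final answer.)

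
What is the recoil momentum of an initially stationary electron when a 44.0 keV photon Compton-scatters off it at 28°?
1.1323e-23 kg·m/s

The electron is initially at rest, so by conservation of momentum:
p⃗_e = p⃗₀ − p⃗'  (incident photon momentum minus scattered photon momentum)

Photon momentum magnitudes (p = h/λ = E/c):
λ₀ = hc/E₀ = 28.1782 pm → p₀ = h/λ₀ = 2.3515e-23 kg·m/s
Δλ = λ_C(1 − cos 28°) = 0.2840 pm
λ' = 28.4622 pm → p' = h/λ' = 2.3280e-23 kg·m/s

The scattered photon makes angle θ = 28° with the incident direction, so by the law of cosines:
|p⃗_e|² = p₀² + p'² − 2p₀p'cos θ
|p⃗_e|² = (2.3515e-23)² + (2.3280e-23)² − 2·2.3515e-23·2.3280e-23·cos(28°)
|p⃗_e| = 1.1323e-23 kg·m/s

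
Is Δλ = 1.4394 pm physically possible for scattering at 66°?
Yes, consistent

Calculate the expected shift for θ = 66°:

Δλ_expected = λ_C(1 - cos(66°))
Δλ_expected = 2.4263 × (1 - cos(66°))
Δλ_expected = 2.4263 × 0.5933
Δλ_expected = 1.4394 pm

Given shift: 1.4394 pm
Expected shift: 1.4394 pm
Difference: 0.0000 pm

The values match. This is consistent with Compton scattering at the stated angle.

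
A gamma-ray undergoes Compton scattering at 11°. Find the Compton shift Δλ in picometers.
0.0446 pm

Using the Compton scattering formula:
Δλ = λ_C(1 - cos θ)

where λ_C = h/(m_e·c) ≈ 2.4263 pm is the Compton wavelength of an electron.

For θ = 11°:
cos(11°) = 0.9816
1 - cos(11°) = 0.0184

Δλ = 2.4263 × 0.0184
Δλ = 0.0446 pm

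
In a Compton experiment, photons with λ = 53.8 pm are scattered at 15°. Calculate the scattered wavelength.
53.8827 pm

Using the Compton scattering formula:
λ' = λ + Δλ = λ + λ_C(1 - cos θ)

Given:
- Initial wavelength λ = 53.8 pm
- Scattering angle θ = 15°
- Compton wavelength λ_C ≈ 2.4263 pm

Calculate the shift:
Δλ = 2.4263 × (1 - cos(15°))
Δλ = 2.4263 × 0.0341
Δλ = 0.0827 pm

Final wavelength:
λ' = 53.8 + 0.0827 = 53.8827 pm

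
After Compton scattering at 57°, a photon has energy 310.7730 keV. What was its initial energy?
429.8000 keV

Convert final energy to wavelength (hc ≈ 1239.842 keV·pm):
λ' = hc/E' = 1239.842 / 310.7730 = 3.9895 pm

Calculate the Compton shift:
Δλ = λ_C(1 - cos(57°))
Δλ = 2.4263 × (1 - cos(57°))
Δλ = 1.1048 pm

Initial wavelength:
λ = λ' - Δλ = 3.9895 - 1.1048 = 2.8847 pm

Initial energy:
E = hc/λ = 1239.842 / 2.8847 = 429.8000 keV

(Intermediate values are shown rounded; full precision is carried through to the final answer.)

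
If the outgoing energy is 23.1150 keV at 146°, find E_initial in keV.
25.2000 keV

Convert final energy to wavelength (hc ≈ 1239.842 keV·pm):
λ' = hc/E' = 1239.842 / 23.1150 = 53.6380 pm

Calculate the Compton shift:
Δλ = λ_C(1 - cos(146°))
Δλ = 2.4263 × (1 - cos(146°))
Δλ = 4.4378 pm

Initial wavelength:
λ = λ' - Δλ = 53.6380 - 4.4378 = 49.2002 pm

Initial energy:
E = hc/λ = 1239.842 / 49.2002 = 25.2000 keV

(Intermediate values are shown rounded; full precision is carried through to the final answer.)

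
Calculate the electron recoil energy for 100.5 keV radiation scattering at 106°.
20.1568 keV

By energy conservation: K_e = E_initial - E_final

First find the scattered photon energy:
Initial wavelength: λ = hc/E = 12.3367 pm
Compton shift: Δλ = λ_C(1 - cos(106°)) = 3.0951 pm
Final wavelength: λ' = 12.3367 + 3.0951 = 15.4318 pm
Final photon energy: E' = hc/λ' = 80.3432 keV

Electron kinetic energy:
K_e = E - E' = 100.5000 - 80.3432 = 20.1568 keV

(Intermediate values are shown rounded; full precision is carried through to the final answer.)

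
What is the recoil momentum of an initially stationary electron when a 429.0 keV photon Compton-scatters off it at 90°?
2.6096e-22 kg·m/s

The electron is initially at rest, so by conservation of momentum:
p⃗_e = p⃗₀ − p⃗'  (incident photon momentum minus scattered photon momentum)

Photon momentum magnitudes (p = h/λ = E/c):
λ₀ = hc/E₀ = 2.8901 pm → p₀ = h/λ₀ = 2.2927e-22 kg·m/s
Δλ = λ_C(1 − cos 90°) = 2.4263 pm
λ' = 5.3164 pm → p' = h/λ' = 1.2463e-22 kg·m/s

The scattered photon makes angle θ = 90° with the incident direction, so by the law of cosines:
|p⃗_e|² = p₀² + p'² − 2p₀p'cos θ
|p⃗_e|² = (2.2927e-22)² + (1.2463e-22)² − 2·2.2927e-22·1.2463e-22·cos(90°)
|p⃗_e| = 2.6096e-22 kg·m/s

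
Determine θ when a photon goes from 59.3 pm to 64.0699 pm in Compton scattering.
165.00°

First find the wavelength shift:
Δλ = λ' - λ = 64.0699 - 59.3 = 4.7699 pm

Using Δλ = λ_C(1 - cos θ), with λ_C = h/(m_e·c) ≈ 2.42631024 pm:
cos θ = 1 - Δλ/λ_C
cos θ = 1 - 4.7699/2.42631024
cos θ = -0.965907

θ = arccos(-0.965907)
θ = 165.00°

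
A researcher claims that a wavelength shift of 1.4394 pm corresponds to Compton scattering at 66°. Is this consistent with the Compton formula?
Yes, consistent

Calculate the expected shift for θ = 66°:

Δλ_expected = λ_C(1 - cos(66°))
Δλ_expected = 2.4263 × (1 - cos(66°))
Δλ_expected = 2.4263 × 0.5933
Δλ_expected = 1.4394 pm

Given shift: 1.4394 pm
Expected shift: 1.4394 pm
Difference: 0.0000 pm

The values match. This is consistent with Compton scattering at the stated angle.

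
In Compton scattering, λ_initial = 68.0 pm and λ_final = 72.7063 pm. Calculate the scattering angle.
160.00°

First find the wavelength shift:
Δλ = λ' - λ = 72.7063 - 68.0 = 4.7063 pm

Using Δλ = λ_C(1 - cos θ), with λ_C = h/(m_e·c) ≈ 2.42631024 pm:
cos θ = 1 - Δλ/λ_C
cos θ = 1 - 4.7063/2.42631024
cos θ = -0.939694

θ = arccos(-0.939694)
θ = 160.00°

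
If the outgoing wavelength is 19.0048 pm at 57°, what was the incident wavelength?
17.9000 pm

From λ' = λ + Δλ, we have λ = λ' - Δλ

First calculate the Compton shift:
Δλ = λ_C(1 - cos θ)
Δλ = 2.4263 × (1 - cos(57°))
Δλ = 2.4263 × 0.4554
Δλ = 1.1048 pm

Initial wavelength:
λ = λ' - Δλ
λ = 19.0048 - 1.1048
λ = 17.9000 pm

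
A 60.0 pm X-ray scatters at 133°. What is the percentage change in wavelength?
6.8017%

Calculate the Compton shift:
Δλ = λ_C(1 - cos(133°))
Δλ = 2.4263 × (1 - cos(133°))
Δλ = 2.4263 × 1.6820
Δλ = 4.0810 pm

Percentage change:
(Δλ/λ₀) × 100 = (4.0810/60.0) × 100
= 6.8017%

(Intermediate values are shown rounded; full precision is carried through to the final answer.)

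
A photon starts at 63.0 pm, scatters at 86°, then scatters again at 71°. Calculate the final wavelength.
66.8934 pm

Apply Compton shift twice:

First scattering at θ₁ = 86°:
Δλ₁ = λ_C(1 - cos(86°))
Δλ₁ = 2.4263 × 0.9302
Δλ₁ = 2.2571 pm

After first scattering:
λ₁ = 63.0 + 2.2571 = 65.2571 pm

Second scattering at θ₂ = 71°:
Δλ₂ = λ_C(1 - cos(71°))
Δλ₂ = 2.4263 × 0.6744
Δλ₂ = 1.6364 pm

Final wavelength:
λ₂ = 65.2571 + 1.6364 = 66.8934 pm

Total shift: Δλ_total = 2.2571 + 1.6364 = 3.8934 pm

(Intermediate values are shown rounded; full precision is carried through to the final answer.)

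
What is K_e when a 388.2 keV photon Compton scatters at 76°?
141.8651 keV

By energy conservation: K_e = E_initial - E_final

First find the scattered photon energy:
Initial wavelength: λ = hc/E = 3.1938 pm
Compton shift: Δλ = λ_C(1 - cos(76°)) = 1.8393 pm
Final wavelength: λ' = 3.1938 + 1.8393 = 5.0332 pm
Final photon energy: E' = hc/λ' = 246.3349 keV

Electron kinetic energy:
K_e = E - E' = 388.2000 - 246.3349 = 141.8651 keV

(Intermediate values are shown rounded; full precision is carried through to the final answer.)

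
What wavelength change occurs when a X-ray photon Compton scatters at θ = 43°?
0.6518 pm

Using the Compton scattering formula:
Δλ = λ_C(1 - cos θ)

where λ_C = h/(m_e·c) ≈ 2.4263 pm is the Compton wavelength of an electron.

For θ = 43°:
cos(43°) = 0.7314
1 - cos(43°) = 0.2686

Δλ = 2.4263 × 0.2686
Δλ = 0.6518 pm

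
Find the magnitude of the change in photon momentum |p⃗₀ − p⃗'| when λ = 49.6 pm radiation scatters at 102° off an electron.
2.0190e-23 kg·m/s

Photon momentum magnitude is p = h/λ.

Initial momentum:
p₀ = h/λ = 6.6261e-34/4.9600e-11 = 1.3359e-23 kg·m/s

After scattering:
λ' = λ + Δλ = 49.6 + 2.9308 = 52.5308 pm
p' = h/λ' = 6.6261e-34/5.2531e-11 = 1.2614e-23 kg·m/s

Momentum is a vector; the scattered photon's direction makes angle θ = 102° with the incident direction. The magnitude of the vector change Δp⃗ = p⃗₀ − p⃗' is found from the law of cosines:
|Δp⃗|² = p₀² + p'² − 2p₀p'cos θ
|Δp⃗|² = (1.3359e-23)² + (1.2614e-23)² − 2·1.3359e-23·1.2614e-23·cos(102°)
|Δp⃗| = 2.0190e-23 kg·m/s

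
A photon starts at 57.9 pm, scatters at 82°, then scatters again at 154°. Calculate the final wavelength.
64.5957 pm

Apply Compton shift twice:

First scattering at θ₁ = 82°:
Δλ₁ = λ_C(1 - cos(82°))
Δλ₁ = 2.4263 × 0.8608
Δλ₁ = 2.0886 pm

After first scattering:
λ₁ = 57.9 + 2.0886 = 59.9886 pm

Second scattering at θ₂ = 154°:
Δλ₂ = λ_C(1 - cos(154°))
Δλ₂ = 2.4263 × 1.8988
Δλ₂ = 4.6071 pm

Final wavelength:
λ₂ = 59.9886 + 4.6071 = 64.5957 pm

Total shift: Δλ_total = 2.0886 + 4.6071 = 6.6957 pm

(Intermediate values are shown rounded; full precision is carried through to the final answer.)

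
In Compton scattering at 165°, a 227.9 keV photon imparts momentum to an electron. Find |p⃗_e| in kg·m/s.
1.8524e-22 kg·m/s

The electron is initially at rest, so by conservation of momentum:
p⃗_e = p⃗₀ − p⃗'  (incident photon momentum minus scattered photon momentum)

Photon momentum magnitudes (p = h/λ = E/c):
λ₀ = hc/E₀ = 5.4403 pm → p₀ = h/λ₀ = 1.2180e-22 kg·m/s
Δλ = λ_C(1 − cos 165°) = 4.7699 pm
λ' = 10.2102 pm → p' = h/λ' = 6.4896e-23 kg·m/s

The scattered photon makes angle θ = 165° with the incident direction, so by the law of cosines:
|p⃗_e|² = p₀² + p'² − 2p₀p'cos θ
|p⃗_e|² = (1.2180e-22)² + (6.4896e-23)² − 2·1.2180e-22·6.4896e-23·cos(165°)
|p⃗_e| = 1.8524e-22 kg·m/s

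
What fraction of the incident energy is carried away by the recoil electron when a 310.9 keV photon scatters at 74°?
0.3059 (or 30.59%)

Calculate initial and final photon energies:

Initial: E₀ = 310.9 keV → λ₀ = 3.9879 pm
Compton shift: Δλ = 1.7575 pm
Final wavelength: λ' = 5.7454 pm
Final energy: E' = 215.7958 keV

Fractional energy loss:
(E₀ - E')/E₀ = (310.9000 - 215.7958)/310.9000
= 95.1042/310.9000
= 0.3059
= 30.59%

(Intermediate values are shown rounded; full precision is carried through to the final answer.)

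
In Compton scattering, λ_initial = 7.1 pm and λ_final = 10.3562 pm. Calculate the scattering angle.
110.00°

First find the wavelength shift:
Δλ = λ' - λ = 10.3562 - 7.1 = 3.2562 pm

Using Δλ = λ_C(1 - cos θ), with λ_C = h/(m_e·c) ≈ 2.42631024 pm:
cos θ = 1 - Δλ/λ_C
cos θ = 1 - 3.2562/2.42631024
cos θ = -0.342038

θ = arccos(-0.342038)
θ = 110.00°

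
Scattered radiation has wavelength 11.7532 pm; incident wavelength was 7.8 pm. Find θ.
129.00°

First find the wavelength shift:
Δλ = λ' - λ = 11.7532 - 7.8 = 3.9532 pm

Using Δλ = λ_C(1 - cos θ), with λ_C = h/(m_e·c) ≈ 2.42631024 pm:
cos θ = 1 - Δλ/λ_C
cos θ = 1 - 3.9532/2.42631024
cos θ = -0.629305

θ = arccos(-0.629305)
θ = 129.00°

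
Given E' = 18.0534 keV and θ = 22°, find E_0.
18.1000 keV

Convert final energy to wavelength (hc ≈ 1239.842 keV·pm):
λ' = hc/E' = 1239.842 / 18.0534 = 68.6764 pm

Calculate the Compton shift:
Δλ = λ_C(1 - cos(22°))
Δλ = 2.4263 × (1 - cos(22°))
Δλ = 0.1767 pm

Initial wavelength:
λ = λ' - Δλ = 68.6764 - 0.1767 = 68.4997 pm

Initial energy:
E = hc/λ = 1239.842 / 68.4997 = 18.1000 keV

(Intermediate values are shown rounded; full precision is carried through to the final answer.)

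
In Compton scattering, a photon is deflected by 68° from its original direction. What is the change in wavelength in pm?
1.5174 pm

Using the Compton scattering formula:
Δλ = λ_C(1 - cos θ)

where λ_C = h/(m_e·c) ≈ 2.4263 pm is the Compton wavelength of an electron.

For θ = 68°:
cos(68°) = 0.3746
1 - cos(68°) = 0.6254

Δλ = 2.4263 × 0.6254
Δλ = 1.5174 pm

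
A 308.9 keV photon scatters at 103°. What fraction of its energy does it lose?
0.4254 (or 42.54%)

Calculate initial and final photon energies:

Initial: E₀ = 308.9 keV → λ₀ = 4.0137 pm
Compton shift: Δλ = 2.9721 pm
Final wavelength: λ' = 6.9858 pm
Final energy: E' = 177.4792 keV

Fractional energy loss:
(E₀ - E')/E₀ = (308.9000 - 177.4792)/308.9000
= 131.4208/308.9000
= 0.4254
= 42.54%

(Intermediate values are shown rounded; full precision is carried through to the final answer.)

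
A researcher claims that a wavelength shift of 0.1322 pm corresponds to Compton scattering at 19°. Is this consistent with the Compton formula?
Yes, consistent

Calculate the expected shift for θ = 19°:

Δλ_expected = λ_C(1 - cos(19°))
Δλ_expected = 2.4263 × (1 - cos(19°))
Δλ_expected = 2.4263 × 0.0545
Δλ_expected = 0.1322 pm

Given shift: 0.1322 pm
Expected shift: 0.1322 pm
Difference: 0.0000 pm

The values match. This is consistent with Compton scattering at the stated angle.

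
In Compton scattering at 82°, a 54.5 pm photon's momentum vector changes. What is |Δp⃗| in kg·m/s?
1.5662e-23 kg·m/s

Photon momentum magnitude is p = h/λ.

Initial momentum:
p₀ = h/λ = 6.6261e-34/5.4500e-11 = 1.2158e-23 kg·m/s

After scattering:
λ' = λ + Δλ = 54.5 + 2.0886 = 56.5886 pm
p' = h/λ' = 6.6261e-34/5.6589e-11 = 1.1709e-23 kg·m/s

Momentum is a vector; the scattered photon's direction makes angle θ = 82° with the incident direction. The magnitude of the vector change Δp⃗ = p⃗₀ − p⃗' is found from the law of cosines:
|Δp⃗|² = p₀² + p'² − 2p₀p'cos θ
|Δp⃗|² = (1.2158e-23)² + (1.1709e-23)² − 2·1.2158e-23·1.1709e-23·cos(82°)
|Δp⃗| = 1.5662e-23 kg·m/s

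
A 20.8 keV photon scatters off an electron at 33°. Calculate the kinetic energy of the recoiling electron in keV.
0.1357 keV

By energy conservation: K_e = E_initial - E_final

First find the scattered photon energy:
Initial wavelength: λ = hc/E = 59.6078 pm
Compton shift: Δλ = λ_C(1 - cos(33°)) = 0.3914 pm
Final wavelength: λ' = 59.6078 + 0.3914 = 59.9992 pm
Final photon energy: E' = hc/λ' = 20.6643 keV

Electron kinetic energy:
K_e = E - E' = 20.8000 - 20.6643 = 0.1357 keV

(Intermediate values are shown rounded; full precision is carried through to the final answer.)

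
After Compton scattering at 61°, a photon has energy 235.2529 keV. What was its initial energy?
308.4000 keV

Convert final energy to wavelength (hc ≈ 1239.842 keV·pm):
λ' = hc/E' = 1239.842 / 235.2529 = 5.2703 pm

Calculate the Compton shift:
Δλ = λ_C(1 - cos(61°))
Δλ = 2.4263 × (1 - cos(61°))
Δλ = 1.2500 pm

Initial wavelength:
λ = λ' - Δλ = 5.2703 - 1.2500 = 4.0202 pm

Initial energy:
E = hc/λ = 1239.842 / 4.0202 = 308.4000 keV

(Intermediate values are shown rounded; full precision is carried through to the final answer.)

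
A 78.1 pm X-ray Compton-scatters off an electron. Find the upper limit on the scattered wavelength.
82.9526 pm (at θ = 180°)

The Compton shift is Δλ = λ_C(1 − cos θ).

Since cos θ ranges from −1 to 1, the factor (1 − cos θ) ranges from 0 to 2; the maximum shift occurs at θ = 180° (backscattering):
Δλ_max = 2λ_C = 2 × 2.4263 pm = 4.8526 pm

Maximum scattered wavelength:
λ'_max = λ₀ + Δλ_max = 78.1 + 4.8526 = 82.9526 pm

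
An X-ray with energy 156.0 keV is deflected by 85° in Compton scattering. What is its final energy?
122.0011 keV

First convert energy to wavelength:
λ = hc/E, with hc ≈ 1239.842 keV·pm (i.e. 1239.842 eV·nm)

For E = 156.0 keV = 156000 eV:
λ = 1239.842 keV·pm / 156.0 keV
λ = 7.9477 pm

Calculate the Compton shift:
Δλ = λ_C(1 - cos(85°)) = 2.4263 × 0.9128
Δλ = 2.2148 pm

Final wavelength:
λ' = 7.9477 + 2.2148 = 10.1625 pm

Final energy:
E' = hc/λ' = 1239.842 / 10.1625 = 122.0011 keV

(Intermediate values are shown rounded; full precision is carried through to the final answer.)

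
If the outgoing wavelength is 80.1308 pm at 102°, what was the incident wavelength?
77.2000 pm

From λ' = λ + Δλ, we have λ = λ' - Δλ

First calculate the Compton shift:
Δλ = λ_C(1 - cos θ)
Δλ = 2.4263 × (1 - cos(102°))
Δλ = 2.4263 × 1.2079
Δλ = 2.9308 pm

Initial wavelength:
λ = λ' - Δλ
λ = 80.1308 - 2.9308
λ = 77.2000 pm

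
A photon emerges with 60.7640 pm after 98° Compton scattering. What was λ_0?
58.0000 pm

From λ' = λ + Δλ, we have λ = λ' - Δλ

First calculate the Compton shift:
Δλ = λ_C(1 - cos θ)
Δλ = 2.4263 × (1 - cos(98°))
Δλ = 2.4263 × 1.1392
Δλ = 2.7640 pm

Initial wavelength:
λ = λ' - Δλ
λ = 60.7640 - 2.7640
λ = 58.0000 pm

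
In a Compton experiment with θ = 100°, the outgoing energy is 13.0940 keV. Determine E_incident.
13.5000 keV

Convert final energy to wavelength (hc ≈ 1239.842 keV·pm):
λ' = hc/E' = 1239.842 / 13.0940 = 94.6878 pm

Calculate the Compton shift:
Δλ = λ_C(1 - cos(100°))
Δλ = 2.4263 × (1 - cos(100°))
Δλ = 2.8476 pm

Initial wavelength:
λ = λ' - Δλ = 94.6878 - 2.8476 = 91.8402 pm

Initial energy:
E = hc/λ = 1239.842 / 91.8402 = 13.5000 keV

(Intermediate values are shown rounded; full precision is carried through to the final answer.)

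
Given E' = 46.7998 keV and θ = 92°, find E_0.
51.7000 keV

Convert final energy to wavelength (hc ≈ 1239.842 keV·pm):
λ' = hc/E' = 1239.842 / 46.7998 = 26.4925 pm

Calculate the Compton shift:
Δλ = λ_C(1 - cos(92°))
Δλ = 2.4263 × (1 - cos(92°))
Δλ = 2.5110 pm

Initial wavelength:
λ = λ' - Δλ = 26.4925 - 2.5110 = 23.9815 pm

Initial energy:
E = hc/λ = 1239.842 / 23.9815 = 51.7000 keV

(Intermediate values are shown rounded; full precision is carried through to the final answer.)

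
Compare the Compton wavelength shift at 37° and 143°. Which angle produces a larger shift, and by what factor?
143° produces the larger shift by a factor of 8.932

Calculate both shifts using Δλ = λ_C(1 - cos θ):

For θ₁ = 37°:
Δλ₁ = 2.4263 × (1 - cos(37°))
Δλ₁ = 2.4263 × 0.2014
Δλ₁ = 0.4886 pm

For θ₂ = 143°:
Δλ₂ = 2.4263 × (1 - cos(143°))
Δλ₂ = 2.4263 × 1.7986
Δλ₂ = 4.3640 pm

The 143° angle produces the larger shift.
Ratio: 4.3640/0.4886 = 8.932

(Intermediate values are shown rounded; full precision is carried through to the final answer.)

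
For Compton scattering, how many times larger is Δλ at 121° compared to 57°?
121° produces the larger shift by a factor of 3.327

Calculate both shifts using Δλ = λ_C(1 - cos θ):

For θ₁ = 57°:
Δλ₁ = 2.4263 × (1 - cos(57°))
Δλ₁ = 2.4263 × 0.4554
Δλ₁ = 1.1048 pm

For θ₂ = 121°:
Δλ₂ = 2.4263 × (1 - cos(121°))
Δλ₂ = 2.4263 × 1.5150
Δλ₂ = 3.6760 pm

The 121° angle produces the larger shift.
Ratio: 3.6760/1.1048 = 3.327

(Intermediate values are shown rounded; full precision is carried through to the final answer.)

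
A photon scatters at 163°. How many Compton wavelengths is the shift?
1.9563 λ_C

The Compton shift formula is:
Δλ = λ_C(1 - cos θ)

Dividing both sides by λ_C:
Δλ/λ_C = 1 - cos θ

For θ = 163°:
Δλ/λ_C = 1 - cos(163°)
Δλ/λ_C = 1 - -0.9563
Δλ/λ_C = 1.9563

This means the shift is 1.9563 × λ_C = 4.7466 pm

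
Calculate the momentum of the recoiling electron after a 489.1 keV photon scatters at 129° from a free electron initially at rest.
3.3519e-22 kg·m/s

The electron is initially at rest, so by conservation of momentum:
p⃗_e = p⃗₀ − p⃗'  (incident photon momentum minus scattered photon momentum)

Photon momentum magnitudes (p = h/λ = E/c):
λ₀ = hc/E₀ = 2.5349 pm → p₀ = h/λ₀ = 2.6139e-22 kg·m/s
Δλ = λ_C(1 − cos 129°) = 3.9532 pm
λ' = 6.4882 pm → p' = h/λ' = 1.0213e-22 kg·m/s

The scattered photon makes angle θ = 129° with the incident direction, so by the law of cosines:
|p⃗_e|² = p₀² + p'² − 2p₀p'cos θ
|p⃗_e|² = (2.6139e-22)² + (1.0213e-22)² − 2·2.6139e-22·1.0213e-22·cos(129°)
|p⃗_e| = 3.3519e-22 kg·m/s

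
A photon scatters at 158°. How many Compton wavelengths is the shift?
1.9272 λ_C

The Compton shift formula is:
Δλ = λ_C(1 - cos θ)

Dividing both sides by λ_C:
Δλ/λ_C = 1 - cos θ

For θ = 158°:
Δλ/λ_C = 1 - cos(158°)
Δλ/λ_C = 1 - -0.9272
Δλ/λ_C = 1.9272

This means the shift is 1.9272 × λ_C = 4.6759 pm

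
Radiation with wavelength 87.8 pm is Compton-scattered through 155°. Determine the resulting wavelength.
92.4253 pm

Using the Compton scattering formula:
λ' = λ + Δλ = λ + λ_C(1 - cos θ)

Given:
- Initial wavelength λ = 87.8 pm
- Scattering angle θ = 155°
- Compton wavelength λ_C ≈ 2.4263 pm

Calculate the shift:
Δλ = 2.4263 × (1 - cos(155°))
Δλ = 2.4263 × 1.9063
Δλ = 4.6253 pm

Final wavelength:
λ' = 87.8 + 4.6253 = 92.4253 pm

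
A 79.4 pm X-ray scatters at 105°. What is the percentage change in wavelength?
3.8467%

Calculate the Compton shift:
Δλ = λ_C(1 - cos(105°))
Δλ = 2.4263 × (1 - cos(105°))
Δλ = 2.4263 × 1.2588
Δλ = 3.0543 pm

Percentage change:
(Δλ/λ₀) × 100 = (3.0543/79.4) × 100
= 3.8467%

(Intermediate values are shown rounded; full precision is carried through to the final answer.)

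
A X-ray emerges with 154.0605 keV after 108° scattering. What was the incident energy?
254.4999 keV

Convert final energy to wavelength (hc ≈ 1239.842 keV·pm):
λ' = hc/E' = 1239.842 / 154.0605 = 8.0478 pm

Calculate the Compton shift:
Δλ = λ_C(1 - cos(108°))
Δλ = 2.4263 × (1 - cos(108°))
Δλ = 3.1761 pm

Initial wavelength:
λ = λ' - Δλ = 8.0478 - 3.1761 = 4.8717 pm

Initial energy:
E = hc/λ = 1239.842 / 4.8717 = 254.4999 keV

(Intermediate values are shown rounded; full precision is carried through to the final answer.)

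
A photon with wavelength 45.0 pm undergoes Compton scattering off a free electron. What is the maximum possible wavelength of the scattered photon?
49.8526 pm (at θ = 180°)

The Compton shift is Δλ = λ_C(1 − cos θ).

Since cos θ ranges from −1 to 1, the factor (1 − cos θ) ranges from 0 to 2; the maximum shift occurs at θ = 180° (backscattering):
Δλ_max = 2λ_C = 2 × 2.4263 pm = 4.8526 pm

Maximum scattered wavelength:
λ'_max = λ₀ + Δλ_max = 45.0 + 4.8526 = 49.8526 pm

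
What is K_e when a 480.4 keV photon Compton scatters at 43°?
96.8654 keV

By energy conservation: K_e = E_initial - E_final

First find the scattered photon energy:
Initial wavelength: λ = hc/E = 2.5809 pm
Compton shift: Δλ = λ_C(1 - cos(43°)) = 0.6518 pm
Final wavelength: λ' = 2.5809 + 0.6518 = 3.2327 pm
Final photon energy: E' = hc/λ' = 383.5346 keV

Electron kinetic energy:
K_e = E - E' = 480.4000 - 383.5346 = 96.8654 keV

(Intermediate values are shown rounded; full precision is carried through to the final answer.)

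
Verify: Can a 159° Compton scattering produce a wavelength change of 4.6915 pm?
Yes, consistent

Calculate the expected shift for θ = 159°:

Δλ_expected = λ_C(1 - cos(159°))
Δλ_expected = 2.4263 × (1 - cos(159°))
Δλ_expected = 2.4263 × 1.9336
Δλ_expected = 4.6915 pm

Given shift: 4.6915 pm
Expected shift: 4.6915 pm
Difference: 0.0000 pm

The values match. This is consistent with Compton scattering at the stated angle.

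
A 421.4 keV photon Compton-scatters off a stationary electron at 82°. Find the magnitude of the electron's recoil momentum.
2.4456e-22 kg·m/s

The electron is initially at rest, so by conservation of momentum:
p⃗_e = p⃗₀ − p⃗'  (incident photon momentum minus scattered photon momentum)

Photon momentum magnitudes (p = h/λ = E/c):
λ₀ = hc/E₀ = 2.9422 pm → p₀ = h/λ₀ = 2.2521e-22 kg·m/s
Δλ = λ_C(1 − cos 82°) = 2.0886 pm
λ' = 5.0308 pm → p' = h/λ' = 1.3171e-22 kg·m/s

The scattered photon makes angle θ = 82° with the incident direction, so by the law of cosines:
|p⃗_e|² = p₀² + p'² − 2p₀p'cos θ
|p⃗_e|² = (2.2521e-22)² + (1.3171e-22)² − 2·2.2521e-22·1.3171e-22·cos(82°)
|p⃗_e| = 2.4456e-22 kg·m/s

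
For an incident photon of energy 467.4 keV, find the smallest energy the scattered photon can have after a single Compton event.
165.1965 keV (at θ = 180°)

The scattered photon has minimum energy when its wavelength is maximum, i.e., when the Compton shift Δλ = λ_C(1 − cos θ) is maximum. This occurs at θ = 180° (backscattering), giving Δλ_max = 2λ_C = 4.8526 pm.

Initial wavelength: λ₀ = hc/E₀ = 2.6526 pm
Maximum final wavelength: λ'_max = λ₀ + 2λ_C = 2.6526 + 4.8526 = 7.5053 pm
Minimum final energy: E'_min = hc/λ'_max = 165.1965 keV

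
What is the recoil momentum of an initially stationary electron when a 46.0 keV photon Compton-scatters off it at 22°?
9.3524e-24 kg·m/s

The electron is initially at rest, so by conservation of momentum:
p⃗_e = p⃗₀ − p⃗'  (incident photon momentum minus scattered photon momentum)

Photon momentum magnitudes (p = h/λ = E/c):
λ₀ = hc/E₀ = 26.9531 pm → p₀ = h/λ₀ = 2.4584e-23 kg·m/s
Δλ = λ_C(1 − cos 22°) = 0.1767 pm
λ' = 27.1298 pm → p' = h/λ' = 2.4424e-23 kg·m/s

The scattered photon makes angle θ = 22° with the incident direction, so by the law of cosines:
|p⃗_e|² = p₀² + p'² − 2p₀p'cos θ
|p⃗_e|² = (2.4584e-23)² + (2.4424e-23)² − 2·2.4584e-23·2.4424e-23·cos(22°)
|p⃗_e| = 9.3524e-24 kg·m/s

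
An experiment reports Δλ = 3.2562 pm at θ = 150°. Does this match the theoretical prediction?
No, inconsistent

Calculate the expected shift for θ = 150°:

Δλ_expected = λ_C(1 - cos(150°))
Δλ_expected = 2.4263 × (1 - cos(150°))
Δλ_expected = 2.4263 × 1.8660
Δλ_expected = 4.5276 pm

Given shift: 3.2562 pm
Expected shift: 4.5276 pm
Difference: 1.2714 pm

The values do not match. The given shift corresponds to θ ≈ 110.0°, not 150°.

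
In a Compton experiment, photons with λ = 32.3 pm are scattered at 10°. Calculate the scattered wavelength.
32.3369 pm

Using the Compton scattering formula:
λ' = λ + Δλ = λ + λ_C(1 - cos θ)

Given:
- Initial wavelength λ = 32.3 pm
- Scattering angle θ = 10°
- Compton wavelength λ_C ≈ 2.4263 pm

Calculate the shift:
Δλ = 2.4263 × (1 - cos(10°))
Δλ = 2.4263 × 0.0152
Δλ = 0.0369 pm

Final wavelength:
λ' = 32.3 + 0.0369 = 32.3369 pm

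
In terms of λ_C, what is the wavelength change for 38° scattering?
0.2120 λ_C

The Compton shift formula is:
Δλ = λ_C(1 - cos θ)

Dividing both sides by λ_C:
Δλ/λ_C = 1 - cos θ

For θ = 38°:
Δλ/λ_C = 1 - cos(38°)
Δλ/λ_C = 1 - 0.7880
Δλ/λ_C = 0.2120

This means the shift is 0.2120 × λ_C = 0.5144 pm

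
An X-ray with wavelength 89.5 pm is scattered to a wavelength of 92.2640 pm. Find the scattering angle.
98.00°

First find the wavelength shift:
Δλ = λ' - λ = 92.2640 - 89.5 = 2.7640 pm

Using Δλ = λ_C(1 - cos θ), with λ_C = h/(m_e·c) ≈ 2.42631024 pm:
cos θ = 1 - Δλ/λ_C
cos θ = 1 - 2.7640/2.42631024
cos θ = -0.139178

θ = arccos(-0.139178)
θ = 98.00°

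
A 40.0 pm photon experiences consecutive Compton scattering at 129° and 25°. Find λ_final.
44.1806 pm

Apply Compton shift twice:

First scattering at θ₁ = 129°:
Δλ₁ = λ_C(1 - cos(129°))
Δλ₁ = 2.4263 × 1.6293
Δλ₁ = 3.9532 pm

After first scattering:
λ₁ = 40.0 + 3.9532 = 43.9532 pm

Second scattering at θ₂ = 25°:
Δλ₂ = λ_C(1 - cos(25°))
Δλ₂ = 2.4263 × 0.0937
Δλ₂ = 0.2273 pm

Final wavelength:
λ₂ = 43.9532 + 0.2273 = 44.1806 pm

Total shift: Δλ_total = 3.9532 + 0.2273 = 4.1806 pm

(Intermediate values are shown rounded; full precision is carried through to the final answer.)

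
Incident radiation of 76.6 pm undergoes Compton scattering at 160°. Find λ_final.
81.3063 pm

Using the Compton scattering formula:
λ' = λ + Δλ = λ + λ_C(1 - cos θ)

Given:
- Initial wavelength λ = 76.6 pm
- Scattering angle θ = 160°
- Compton wavelength λ_C ≈ 2.4263 pm

Calculate the shift:
Δλ = 2.4263 × (1 - cos(160°))
Δλ = 2.4263 × 1.9397
Δλ = 4.7063 pm

Final wavelength:
λ' = 76.6 + 4.7063 = 81.3063 pm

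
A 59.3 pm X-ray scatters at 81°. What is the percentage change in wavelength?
3.4515%

Calculate the Compton shift:
Δλ = λ_C(1 - cos(81°))
Δλ = 2.4263 × (1 - cos(81°))
Δλ = 2.4263 × 0.8436
Δλ = 2.0468 pm

Percentage change:
(Δλ/λ₀) × 100 = (2.0468/59.3) × 100
= 3.4515%

(Intermediate values are shown rounded; full precision is carried through to the final answer.)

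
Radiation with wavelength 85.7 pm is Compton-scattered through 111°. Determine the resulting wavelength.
88.9958 pm

Using the Compton scattering formula:
λ' = λ + Δλ = λ + λ_C(1 - cos θ)

Given:
- Initial wavelength λ = 85.7 pm
- Scattering angle θ = 111°
- Compton wavelength λ_C ≈ 2.4263 pm

Calculate the shift:
Δλ = 2.4263 × (1 - cos(111°))
Δλ = 2.4263 × 1.3584
Δλ = 3.2958 pm

Final wavelength:
λ' = 85.7 + 3.2958 = 88.9958 pm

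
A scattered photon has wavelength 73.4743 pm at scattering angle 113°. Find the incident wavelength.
70.1000 pm

From λ' = λ + Δλ, we have λ = λ' - Δλ

First calculate the Compton shift:
Δλ = λ_C(1 - cos θ)
Δλ = 2.4263 × (1 - cos(113°))
Δλ = 2.4263 × 1.3907
Δλ = 3.3743 pm

Initial wavelength:
λ = λ' - Δλ
λ = 73.4743 - 3.3743
λ = 70.1000 pm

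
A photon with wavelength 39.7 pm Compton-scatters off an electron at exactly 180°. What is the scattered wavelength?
44.5526 pm

Using the Compton formula: λ' = λ + λ_C(1 − cos θ)

For θ = 180°, cos θ = -1 (exact) = -1.0000, so:
1 − cos 180° = 1 − (-1) = 2.0000

Δλ = λ_C × 2.0000 = 2.4263 × 2.0000 = 4.8526 pm

λ' = 39.7 + 4.8526 = 44.5526 pm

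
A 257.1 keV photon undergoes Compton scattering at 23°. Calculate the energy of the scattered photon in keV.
247.2124 keV

First convert energy to wavelength:
λ = hc/E, with hc ≈ 1239.842 keV·pm (i.e. 1239.842 eV·nm)

For E = 257.1 keV = 257100 eV:
λ = 1239.842 keV·pm / 257.1 keV
λ = 4.8224 pm

Calculate the Compton shift:
Δλ = λ_C(1 - cos(23°)) = 2.4263 × 0.0795
Δλ = 0.1929 pm

Final wavelength:
λ' = 4.8224 + 0.1929 = 5.0153 pm

Final energy:
E' = hc/λ' = 1239.842 / 5.0153 = 247.2124 keV

(Intermediate values are shown rounded; full precision is carried through to the final answer.)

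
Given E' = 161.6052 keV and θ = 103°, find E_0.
263.8000 keV

Convert final energy to wavelength (hc ≈ 1239.842 keV·pm):
λ' = hc/E' = 1239.842 / 161.6052 = 7.6720 pm

Calculate the Compton shift:
Δλ = λ_C(1 - cos(103°))
Δλ = 2.4263 × (1 - cos(103°))
Δλ = 2.9721 pm

Initial wavelength:
λ = λ' - Δλ = 7.6720 - 2.9721 = 4.6999 pm

Initial energy:
E = hc/λ = 1239.842 / 4.6999 = 263.8000 keV

(Intermediate values are shown rounded; full precision is carried through to the final answer.)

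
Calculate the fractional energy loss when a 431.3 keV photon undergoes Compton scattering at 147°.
0.6081 (or 60.81%)

Calculate initial and final photon energies:

Initial: E₀ = 431.3 keV → λ₀ = 2.8747 pm
Compton shift: Δλ = 4.4612 pm
Final wavelength: λ' = 7.3358 pm
Final energy: E' = 169.0114 keV

Fractional energy loss:
(E₀ - E')/E₀ = (431.3000 - 169.0114)/431.3000
= 262.2886/431.3000
= 0.6081
= 60.81%

(Intermediate values are shown rounded; full precision is carried through to the final answer.)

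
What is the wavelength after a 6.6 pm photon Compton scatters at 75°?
8.3983 pm

Using the Compton scattering formula:
λ' = λ + Δλ = λ + λ_C(1 - cos θ)

Given:
- Initial wavelength λ = 6.6 pm
- Scattering angle θ = 75°
- Compton wavelength λ_C ≈ 2.4263 pm

Calculate the shift:
Δλ = 2.4263 × (1 - cos(75°))
Δλ = 2.4263 × 0.7412
Δλ = 1.7983 pm

Final wavelength:
λ' = 6.6 + 1.7983 = 8.3983 pm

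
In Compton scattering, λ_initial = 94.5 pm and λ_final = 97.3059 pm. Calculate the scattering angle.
99.00°

First find the wavelength shift:
Δλ = λ' - λ = 97.3059 - 94.5 = 2.8059 pm

Using Δλ = λ_C(1 - cos θ), with λ_C = h/(m_e·c) ≈ 2.42631024 pm:
cos θ = 1 - Δλ/λ_C
cos θ = 1 - 2.8059/2.42631024
cos θ = -0.156447

θ = arccos(-0.156447)
θ = 99.00°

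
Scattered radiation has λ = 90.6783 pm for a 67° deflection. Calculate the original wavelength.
89.2000 pm

From λ' = λ + Δλ, we have λ = λ' - Δλ

First calculate the Compton shift:
Δλ = λ_C(1 - cos θ)
Δλ = 2.4263 × (1 - cos(67°))
Δλ = 2.4263 × 0.6093
Δλ = 1.4783 pm

Initial wavelength:
λ = λ' - Δλ
λ = 90.6783 - 1.4783
λ = 89.2000 pm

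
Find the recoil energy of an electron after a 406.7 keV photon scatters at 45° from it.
76.8839 keV

By energy conservation: K_e = E_initial - E_final

First find the scattered photon energy:
Initial wavelength: λ = hc/E = 3.0485 pm
Compton shift: Δλ = λ_C(1 - cos(45°)) = 0.7106 pm
Final wavelength: λ' = 3.0485 + 0.7106 = 3.7592 pm
Final photon energy: E' = hc/λ' = 329.8161 keV

Electron kinetic energy:
K_e = E - E' = 406.7000 - 329.8161 = 76.8839 keV

(Intermediate values are shown rounded; full precision is carried through to the final answer.)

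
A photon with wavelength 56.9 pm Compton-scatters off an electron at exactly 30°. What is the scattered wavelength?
57.2251 pm

Using the Compton formula: λ' = λ + λ_C(1 − cos θ)

For θ = 30°, cos θ = √3/2 (exact) ≈ 0.8660, so:
1 − cos 30° = 1 − (√3/2) ≈ 0.1340

Δλ = λ_C × 0.1340 = 2.4263 × 0.1340 = 0.3251 pm

λ' = 56.9 + 0.3251 = 57.2251 pm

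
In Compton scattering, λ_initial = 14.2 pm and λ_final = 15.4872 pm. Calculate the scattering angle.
62.00°

First find the wavelength shift:
Δλ = λ' - λ = 15.4872 - 14.2 = 1.2872 pm

Using Δλ = λ_C(1 - cos θ), with λ_C = h/(m_e·c) ≈ 2.42631024 pm:
cos θ = 1 - Δλ/λ_C
cos θ = 1 - 1.2872/2.42631024
cos θ = 0.469483

θ = arccos(0.469483)
θ = 62.00°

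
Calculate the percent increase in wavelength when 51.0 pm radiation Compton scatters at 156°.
9.1036%

Calculate the Compton shift:
Δλ = λ_C(1 - cos(156°))
Δλ = 2.4263 × (1 - cos(156°))
Δλ = 2.4263 × 1.9135
Δλ = 4.6429 pm

Percentage change:
(Δλ/λ₀) × 100 = (4.6429/51.0) × 100
= 9.1036%

(Intermediate values are shown rounded; full precision is carried through to the final answer.)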